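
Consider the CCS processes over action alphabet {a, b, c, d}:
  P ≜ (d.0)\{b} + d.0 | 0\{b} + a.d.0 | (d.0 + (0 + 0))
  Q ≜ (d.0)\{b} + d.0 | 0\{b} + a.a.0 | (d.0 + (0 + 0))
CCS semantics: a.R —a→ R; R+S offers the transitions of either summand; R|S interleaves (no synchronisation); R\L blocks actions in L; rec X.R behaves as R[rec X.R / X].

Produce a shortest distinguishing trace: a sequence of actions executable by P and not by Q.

add

P's transition system — 8 states:
  u0 = (d.0)\{b} + d.0 | 0\{b} + a.d.0 | (d.0 + (0 + 0)) ⊢ --a--▸ u1, --d--▸ u2, --d--▸ u3, --d--▸ u4
  u1 = d.0 | (d.0 + (0 + 0)) ⊢ --d--▸ u5, --d--▸ u6
  u2 = 0 | 0\{b} ⊢ ∅
  u3 = 0\{b} ⊢ ∅
  u4 = a.d.0 | 0 ⊢ --a--▸ u6
  u5 = 0 | (d.0 + (0 + 0)) ⊢ --d--▸ u7
  u6 = d.0 | 0 ⊢ --d--▸ u7
  u7 = 0 | 0 ⊢ ∅
Q's transition system — 8 states:
  v0 = (d.0)\{b} + d.0 | 0\{b} + a.a.0 | (d.0 + (0 + 0)) ⊢ --a--▸ v1, --d--▸ v2, --d--▸ v3, --d--▸ v4
  v1 = a.0 | (d.0 + (0 + 0)) ⊢ --a--▸ v5, --d--▸ v6
  v2 = 0 | 0\{b} ⊢ ∅
  v3 = 0\{b} ⊢ ∅
  v4 = a.a.0 | 0 ⊢ --a--▸ v6
  v5 = 0 | (d.0 + (0 + 0)) ⊢ --d--▸ v7
  v6 = a.0 | 0 ⊢ --a--▸ v7
  v7 = 0 | 0 ⊢ ∅
Executing add from P (initial set {u0}):
  step 1 (a): {u1}
  step 2 (d): {u5, u6}
  step 3 (d): {u7}
  P completes σ.
Executing add from Q (initial set {v0}):
  step 1 (a): {v1}
  step 2 (d): {v6}
  step 3 (d): ∅  — Q cannot continue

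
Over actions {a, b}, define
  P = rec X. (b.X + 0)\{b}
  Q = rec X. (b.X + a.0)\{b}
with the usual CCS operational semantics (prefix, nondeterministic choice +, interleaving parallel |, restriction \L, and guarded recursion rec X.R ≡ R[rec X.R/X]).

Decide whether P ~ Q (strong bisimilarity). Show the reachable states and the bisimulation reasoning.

LTS(P): 1 reachable states
  p0 = rec X. (b.X + 0)\{b} ⊢ (no moves)
LTS(Q): 2 reachable states
  q0 = rec X. (b.X + a.0)\{b} ⊢ ··a··> q1
  q1 = 0\{b} ⊢ (no moves)
Partition-refinement fixed point:
  B0 = {p0, q1}
  B1 = {q0}
p0 ∈ B0, q0 ∈ B1 → different blocks

P ≁ Q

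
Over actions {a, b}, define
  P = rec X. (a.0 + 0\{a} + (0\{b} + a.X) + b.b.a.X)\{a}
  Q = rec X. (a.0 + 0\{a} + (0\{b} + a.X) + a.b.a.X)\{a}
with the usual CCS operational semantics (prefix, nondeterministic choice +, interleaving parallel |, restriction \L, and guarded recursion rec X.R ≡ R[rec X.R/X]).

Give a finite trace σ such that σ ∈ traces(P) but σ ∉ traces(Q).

b

Reachable graph of P (3 states):
  m0 = rec X. (a.0 + 0\{a} + (0\{b} + a.X) + b.b.a.X)\{a} → -b-> m1
  m1 = (b.a.(rec X. (a.0 + 0\{a} + (0\{b} + a.X) + b.b.a.X)\{a}))\{a} → -b-> m2
  m2 = (a.(rec X. (a.0 + 0\{a} + (0\{b} + a.X) + b.b.a.X)\{a}))\{a} → ·
Reachable graph of Q (1 states):
  n0 = rec X. (a.0 + 0\{a} + (0\{b} + a.X) + a.b.a.X)\{a} → ·
Executing b from P (initial set {m0}):
  [1] b ⇒ {m1}
  ✓ P
Executing b from Q (initial set {n0}):
  [1] b ⇒ no successor for Q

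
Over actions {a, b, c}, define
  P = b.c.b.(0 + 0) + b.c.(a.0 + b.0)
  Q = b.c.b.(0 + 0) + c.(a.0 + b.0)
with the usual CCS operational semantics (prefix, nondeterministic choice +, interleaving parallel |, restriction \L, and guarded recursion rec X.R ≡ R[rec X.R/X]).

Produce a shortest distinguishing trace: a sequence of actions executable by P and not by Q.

LTS(P): 7 reachable states
  m0 = b.c.b.(0 + 0) + b.c.(a.0 + b.0) :: -b-> m1, -b-> m2
  m1 = c.(a.0 + b.0) :: -c-> m3
  m2 = c.b.(0 + 0) :: -c-> m4
  m3 = a.0 + b.0 :: -a-> m5, -b-> m5
  m4 = b.(0 + 0) :: -b-> m6
  m5 = 0 :: ·
  m6 = 0 + 0 :: ·
LTS(Q): 6 reachable states
  n0 = b.c.b.(0 + 0) + c.(a.0 + b.0) :: -b-> n1, -c-> n2
  n1 = c.b.(0 + 0) :: -c-> n3
  n2 = a.0 + b.0 :: -a-> n4, -b-> n4
  n3 = b.(0 + 0) :: -b-> n5
  n4 = 0 :: ·
  n5 = 0 + 0 :: ·
Trace ⟨bca⟩ through P, begin at {m0}:
  after b @ step 1: {m1, m2}
  after c @ step 2: {m3, m4}
  after a @ step 3: {m5}
  — P admits the full trace.
Trace ⟨bca⟩ through Q, begin at {n0}:
  after b @ step 1: {n1}
  after c @ step 2: {n3}
  after a @ step 3: no successor for Q

bca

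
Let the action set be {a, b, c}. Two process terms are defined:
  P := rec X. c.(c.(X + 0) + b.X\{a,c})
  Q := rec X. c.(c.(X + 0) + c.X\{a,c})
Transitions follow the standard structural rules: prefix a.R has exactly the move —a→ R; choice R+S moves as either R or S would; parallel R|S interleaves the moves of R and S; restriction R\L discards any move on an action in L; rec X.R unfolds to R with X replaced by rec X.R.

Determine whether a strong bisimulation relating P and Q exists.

not bisimilar

Reachable graph of P (4 states):
  m0 = rec X. c.(c.(X + 0) + b.X\{a,c}) → —c→ m1
  m1 = c.((rec X. c.(c.(X + 0) + b.X\{a,c})) + 0) + b.(rec X. c.(c.(X + 0) + b.X\{a,c}))\{a,c} → —b→ m2, —c→ m3
  m2 = (rec X. c.(c.(X + 0) + b.X\{a,c}))\{a,c} → (no moves)
  m3 = (rec X. c.(c.(X + 0) + b.X\{a,c})) + 0 → —c→ m1
Reachable graph of Q (4 states):
  n0 = rec X. c.(c.(X + 0) + c.X\{a,c}) → —c→ n1
  n1 = c.((rec X. c.(c.(X + 0) + c.X\{a,c})) + 0) + c.(rec X. c.(c.(X + 0) + c.X\{a,c}))\{a,c} → —c→ n2, —c→ n3
  n2 = (rec X. c.(c.(X + 0) + c.X\{a,c})) + 0 → —c→ n1
  n3 = (rec X. c.(c.(X + 0) + c.X\{a,c}))\{a,c} → (no moves)
Partition-refinement fixed point:
  B0 = {m0, m3}
  B1 = {m1}
  B2 = {m2, n3}
  B3 = {n0, n2}
  B4 = {n1}
m0 ∈ B0, n0 ∈ B3 → different blocks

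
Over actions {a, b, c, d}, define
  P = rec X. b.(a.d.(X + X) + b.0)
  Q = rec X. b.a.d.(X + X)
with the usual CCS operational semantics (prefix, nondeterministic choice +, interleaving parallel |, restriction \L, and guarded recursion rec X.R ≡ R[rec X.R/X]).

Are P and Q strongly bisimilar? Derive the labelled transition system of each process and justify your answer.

P's transition system — 5 states:
  m0 = rec X. b.(a.d.(X + X) + b.0) has moves ··b··> m1
  m1 = a.d.((rec X. b.(a.d.(X + X) + b.0)) + (rec X. b.(a.d.(X + X) + b.0))) + b.0 has moves ··a··> m2, ··b··> m3
  m2 = d.((rec X. b.(a.d.(X + X) + b.0)) + (rec X. b.(a.d.(X + X) + b.0))) has moves ··d··> m4
  m3 = 0 has moves ·
  m4 = (rec X. b.(a.d.(X + X) + b.0)) + (rec X. b.(a.d.(X + X) + b.0)) has moves ··b··> m1
Q's transition system — 4 states:
  n0 = rec X. b.a.d.(X + X) has moves ··b··> n1
  n1 = a.d.((rec X. b.a.d.(X + X)) + (rec X. b.a.d.(X + X))) has moves ··a··> n2
  n2 = d.((rec X. b.a.d.(X + X)) + (rec X. b.a.d.(X + X))) has moves ··d··> n3
  n3 = (rec X. b.a.d.(X + X)) + (rec X. b.a.d.(X + X)) has moves ··b··> n1
Partition-refinement fixed point:
  B0 = {m0, m4}
  B1 = {m1}
  B2 = {m2}
  B3 = {m3}
  B4 = {n0, n3}
  B5 = {n1}
  B6 = {n2}
m0 ∈ B0, n0 ∈ B4 → different blocks

P ≁ Q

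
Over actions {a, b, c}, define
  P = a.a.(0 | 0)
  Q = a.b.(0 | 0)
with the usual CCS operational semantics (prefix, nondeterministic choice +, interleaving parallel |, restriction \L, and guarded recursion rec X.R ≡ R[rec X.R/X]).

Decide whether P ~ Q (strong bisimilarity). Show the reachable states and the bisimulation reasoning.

Reachable graph of P (3 states):
  u0 = a.a.(0 | 0) has moves —a→ u1
  u1 = a.(0 | 0) has moves —a→ u2
  u2 = 0 | 0 has moves ·
Reachable graph of Q (3 states):
  v0 = a.b.(0 | 0) has moves —a→ v1
  v1 = b.(0 | 0) has moves —b→ v2
  v2 = 0 | 0 has moves ·
Coarsest stable partition (strong bisimilarity classes):
  B0 = {u0}
  B1 = {u1}
  B2 = {u2, v2}
  B3 = {v0}
  B4 = {v1}
u0 ∈ B0, v0 ∈ B3 → different blocks

P ≁ Q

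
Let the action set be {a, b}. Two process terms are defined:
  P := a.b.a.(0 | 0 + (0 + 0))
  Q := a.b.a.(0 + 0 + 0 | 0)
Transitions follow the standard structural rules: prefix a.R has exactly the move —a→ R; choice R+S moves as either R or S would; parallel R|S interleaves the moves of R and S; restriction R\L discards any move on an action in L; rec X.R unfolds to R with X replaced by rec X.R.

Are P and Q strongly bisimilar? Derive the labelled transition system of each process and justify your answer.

YES

LTS(P): 4 reachable states
  m0 = a.b.a.(0 | 0 + (0 + 0)) ⊢ --a--▸ m1
  m1 = b.a.(0 | 0 + (0 + 0)) ⊢ --b--▸ m2
  m2 = a.(0 | 0 + (0 + 0)) ⊢ --a--▸ m3
  m3 = 0 | 0 + (0 + 0) ⊢ stopped
LTS(Q): 4 reachable states
  n0 = a.b.a.(0 + 0 + 0 | 0) ⊢ --a--▸ n1
  n1 = b.a.(0 + 0 + 0 | 0) ⊢ --b--▸ n2
  n2 = a.(0 + 0 + 0 | 0) ⊢ --a--▸ n3
  n3 = 0 + 0 + 0 | 0 ⊢ stopped
Coarsest stable partition (strong bisimilarity classes):
  B0 = {m0, n0}
  B1 = {m1, n1}
  B2 = {m2, n2}
  B3 = {m3, n3}
m0 ∈ B0, n0 ∈ B0 → same block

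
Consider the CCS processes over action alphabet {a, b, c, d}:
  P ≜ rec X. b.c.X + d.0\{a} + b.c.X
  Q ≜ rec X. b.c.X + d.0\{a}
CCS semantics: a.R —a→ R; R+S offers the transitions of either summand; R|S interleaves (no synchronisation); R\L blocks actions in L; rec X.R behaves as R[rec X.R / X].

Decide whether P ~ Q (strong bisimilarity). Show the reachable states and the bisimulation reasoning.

P ~ Q

P's transition system — 3 states:
  u0 = rec X. b.c.X + d.0\{a} + b.c.X | —b→ u1, —d→ u2
  u1 = c.(rec X. b.c.X + d.0\{a} + b.c.X) | —c→ u0
  u2 = 0\{a} | ·
Q's transition system — 3 states:
  v0 = rec X. b.c.X + d.0\{a} | —b→ v1, —d→ v2
  v1 = c.(rec X. b.c.X + d.0\{a}) | —c→ v0
  v2 = 0\{a} | ·
Bisimilarity quotient blocks:
  B0 = {u0, v0}
  B1 = {u1, v1}
  B2 = {u2, v2}
u0 ∈ B0, v0 ∈ B0 → same block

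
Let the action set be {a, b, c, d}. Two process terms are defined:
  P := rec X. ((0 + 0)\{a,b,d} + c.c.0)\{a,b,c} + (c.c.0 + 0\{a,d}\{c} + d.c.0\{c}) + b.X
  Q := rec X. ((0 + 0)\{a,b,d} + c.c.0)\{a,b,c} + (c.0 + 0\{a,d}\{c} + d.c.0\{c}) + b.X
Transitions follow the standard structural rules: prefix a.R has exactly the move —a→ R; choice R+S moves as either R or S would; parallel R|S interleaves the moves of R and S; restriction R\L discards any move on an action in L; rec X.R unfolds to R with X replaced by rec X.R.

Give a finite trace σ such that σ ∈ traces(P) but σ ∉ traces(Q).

cc

Reachable graph of P (5 states):
  s0 = rec X. ((0 + 0)\{a,b,d} + c.c.0)\{a,b,c} + (c.c.0 + 0\{a,d}\{c} + d.c.0\{c}) + b.X → =b=> s0, =c=> s1, =d=> s2
  s1 = c.0 → =c=> s3
  s2 = c.0\{c} → =c=> s4
  s3 = 0 → (no moves)
  s4 = 0\{c} → (no moves)
Reachable graph of Q (4 states):
  t0 = rec X. ((0 + 0)\{a,b,d} + c.c.0)\{a,b,c} + (c.0 + 0\{a,d}\{c} + d.c.0\{c}) + b.X → =b=> t0, =c=> t1, =d=> t2
  t1 = 0 → (no moves)
  t2 = c.0\{c} → =c=> t3
  t3 = 0\{c} → (no moves)
Trace ⟨cc⟩ through P, begin at {s0}:
  [1] c ⇒ {s1}
  [2] c ⇒ {s3}
  — P admits the full trace.
Trace ⟨cc⟩ through Q, begin at {t0}:
  [1] c ⇒ {t1}
  [2] c ⇒ ∅  — Q cannot continue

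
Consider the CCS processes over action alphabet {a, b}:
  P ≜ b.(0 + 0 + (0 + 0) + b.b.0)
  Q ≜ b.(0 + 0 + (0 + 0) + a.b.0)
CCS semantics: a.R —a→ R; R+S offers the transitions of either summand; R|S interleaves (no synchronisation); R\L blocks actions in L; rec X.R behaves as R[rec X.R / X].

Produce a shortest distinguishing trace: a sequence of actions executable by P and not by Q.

bb

P's transition system — 4 states:
  m0 = b.(0 + 0 + (0 + 0) + b.b.0) → —b→ m1
  m1 = 0 + 0 + (0 + 0) + b.b.0 → —b→ m2
  m2 = b.0 → —b→ m3
  m3 = 0 → (no moves)
Q's transition system — 4 states:
  n0 = b.(0 + 0 + (0 + 0) + a.b.0) → —b→ n1
  n1 = 0 + 0 + (0 + 0) + a.b.0 → —a→ n2
  n2 = b.0 → —b→ n3
  n3 = 0 → (no moves)
Executing bb from P (initial set {m0}):
  after b @ step 1: {m1}
  after b @ step 2: {m2}
  P completes σ.
Executing bb from Q (initial set {n0}):
  after b @ step 1: {n1}
  after b @ step 2: ∅  — Q cannot continue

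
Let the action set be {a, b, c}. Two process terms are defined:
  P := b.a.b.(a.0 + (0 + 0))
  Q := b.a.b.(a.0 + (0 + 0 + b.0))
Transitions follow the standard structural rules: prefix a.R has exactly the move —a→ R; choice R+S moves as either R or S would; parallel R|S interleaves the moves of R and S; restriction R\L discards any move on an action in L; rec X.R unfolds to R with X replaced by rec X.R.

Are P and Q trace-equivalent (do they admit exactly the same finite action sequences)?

traces(P) ≠ traces(Q) — witness ⟨babb⟩

Reachable graph of P (5 states):
  p0 = b.a.b.(a.0 + (0 + 0)) ⊢ =b=> p1
  p1 = a.b.(a.0 + (0 + 0)) ⊢ =a=> p2
  p2 = b.(a.0 + (0 + 0)) ⊢ =b=> p3
  p3 = a.0 + (0 + 0) ⊢ =a=> p4
  p4 = 0 ⊢ (no moves)
Reachable graph of Q (5 states):
  q0 = b.a.b.(a.0 + (0 + 0 + b.0)) ⊢ =b=> q1
  q1 = a.b.(a.0 + (0 + 0 + b.0)) ⊢ =a=> q2
  q2 = b.(a.0 + (0 + 0 + b.0)) ⊢ =b=> q3
  q3 = a.0 + (0 + 0 + b.0) ⊢ =a=> q4, =b=> q4
  q4 = 0 ⊢ (no moves)
Trace ⟨babb⟩ through Q, begin at {q0}:
  step 1 (b): {q1}
  step 2 (a): {q2}
  step 3 (b): {q3}
  step 4 (b): {q4}
  — Q admits the full trace.
Trace ⟨babb⟩ through P, begin at {p0}:
  step 1 (b): {p1}
  step 2 (a): {p2}
  step 3 (b): {p3}
  step 4 (b): ∅  — P cannot continue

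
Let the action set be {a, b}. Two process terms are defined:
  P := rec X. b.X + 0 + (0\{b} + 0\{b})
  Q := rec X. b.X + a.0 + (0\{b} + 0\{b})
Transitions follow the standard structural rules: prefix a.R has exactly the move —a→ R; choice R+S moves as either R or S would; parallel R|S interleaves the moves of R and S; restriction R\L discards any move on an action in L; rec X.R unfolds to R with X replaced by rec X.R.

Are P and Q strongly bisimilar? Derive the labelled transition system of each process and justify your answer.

Reachable graph of P (1 states):
  s0 = rec X. b.X + 0 + (0\{b} + 0\{b}) has moves ··b··> s0
Reachable graph of Q (2 states):
  t0 = rec X. b.X + a.0 + (0\{b} + 0\{b}) has moves ··a··> t1, ··b··> t0
  t1 = 0 has moves (no moves)
Partition-refinement fixed point:
  B0 = {s0}
  B1 = {t0}
  B2 = {t1}
s0 ∈ B0, t0 ∈ B1 → different blocks

NO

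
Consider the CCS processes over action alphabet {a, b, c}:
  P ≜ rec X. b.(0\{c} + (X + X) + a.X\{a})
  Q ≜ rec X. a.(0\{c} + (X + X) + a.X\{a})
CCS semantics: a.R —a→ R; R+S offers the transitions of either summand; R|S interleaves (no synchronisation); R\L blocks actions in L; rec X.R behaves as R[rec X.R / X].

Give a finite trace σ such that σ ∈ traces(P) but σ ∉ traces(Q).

b

LTS(P): 4 reachable states
  p0 = rec X. b.(0\{c} + (X + X) + a.X\{a}) | —b→ p1
  p1 = 0\{c} + ((rec X. b.(0\{c} + (X + X) + a.X\{a})) + (rec X. b.(0\{c} + (X + X) + a.X\{a}))) + a.(rec X. b.(0\{c} + (X + X) + a.X\{a}))\{a} | —a→ p2, —b→ p1
  p2 = (rec X. b.(0\{c} + (X + X) + a.X\{a}))\{a} | —b→ p3
  p3 = (0\{c} + ((rec X. b.(0\{c} + (X + X) + a.X\{a})) + (rec X. b.(0\{c} + (X + X) + a.X\{a}))) + a.(rec X. b.(0\{c} + (X + X) + a.X\{a}))\{a})\{a} | —b→ p3
LTS(Q): 3 reachable states
  q0 = rec X. a.(0\{c} + (X + X) + a.X\{a}) | —a→ q1
  q1 = 0\{c} + ((rec X. a.(0\{c} + (X + X) + a.X\{a})) + (rec X. a.(0\{c} + (X + X) + a.X\{a}))) + a.(rec X. a.(0\{c} + (X + X) + a.X\{a}))\{a} | —a→ q1, —a→ q2
  q2 = (rec X. a.(0\{c} + (X + X) + a.X\{a}))\{a} | ∅
Trace ⟨b⟩ through P, begin at {p0}:
  step 1 (b): {p1}
  ✓ P
Trace ⟨b⟩ through Q, begin at {q0}:
  step 1 (b): no successor for Q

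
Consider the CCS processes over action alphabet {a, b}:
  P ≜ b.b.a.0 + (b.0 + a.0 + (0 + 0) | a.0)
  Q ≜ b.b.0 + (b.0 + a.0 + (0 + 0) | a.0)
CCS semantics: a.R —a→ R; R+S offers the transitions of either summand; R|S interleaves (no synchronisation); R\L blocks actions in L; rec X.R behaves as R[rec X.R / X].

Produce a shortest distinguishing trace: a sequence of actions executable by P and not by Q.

bba

LTS(P): 5 reachable states
  s0 = b.b.a.0 + (b.0 + a.0 + (0 + 0) | a.0) ⊢ --a--▸ s1, --a--▸ s2, --b--▸ s2, --b--▸ s3
  s1 = (0 + 0) | 0 ⊢ (no moves)
  s2 = 0 ⊢ (no moves)
  s3 = b.a.0 ⊢ --b--▸ s4
  s4 = a.0 ⊢ --a--▸ s2
LTS(Q): 4 reachable states
  t0 = b.b.0 + (b.0 + a.0 + (0 + 0) | a.0) ⊢ --a--▸ t1, --a--▸ t2, --b--▸ t2, --b--▸ t3
  t1 = (0 + 0) | 0 ⊢ (no moves)
  t2 = 0 ⊢ (no moves)
  t3 = b.0 ⊢ --b--▸ t2
Run σ = ⟨bba⟩ on P: start {s0}
  step 1 (b): {s2, s3}
  step 2 (b): {s4}
  step 3 (a): {s2}
  P completes σ.
Run σ = ⟨bba⟩ on Q: start {t0}
  step 1 (b): {t2, t3}
  step 2 (b): {t2}
  step 3 (a): no successor for Q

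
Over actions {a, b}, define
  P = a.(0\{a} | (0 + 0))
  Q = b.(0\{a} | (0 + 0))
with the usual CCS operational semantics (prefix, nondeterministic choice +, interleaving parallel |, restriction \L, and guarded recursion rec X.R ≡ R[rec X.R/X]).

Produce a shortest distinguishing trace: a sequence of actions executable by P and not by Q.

a

P's transition system — 2 states:
  u0 = a.(0\{a} | (0 + 0)) :: —a→ u1
  u1 = 0\{a} | (0 + 0) :: stopped
Q's transition system — 2 states:
  v0 = b.(0\{a} | (0 + 0)) :: —b→ v1
  v1 = 0\{a} | (0 + 0) :: stopped
Run σ = ⟨a⟩ on P: start {u0}
  [1] a ⇒ {u1}
  — P admits the full trace.
Run σ = ⟨a⟩ on Q: start {v0}
  [1] a ⇒ ∅  — Q cannot continue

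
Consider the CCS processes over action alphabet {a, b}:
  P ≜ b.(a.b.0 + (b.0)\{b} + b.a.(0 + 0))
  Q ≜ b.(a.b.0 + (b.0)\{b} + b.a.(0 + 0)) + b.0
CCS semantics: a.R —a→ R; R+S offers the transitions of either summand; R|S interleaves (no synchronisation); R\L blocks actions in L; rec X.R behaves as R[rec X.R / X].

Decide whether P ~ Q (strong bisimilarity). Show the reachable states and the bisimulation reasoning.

LTS(P): 6 reachable states
  p0 = b.(a.b.0 + (b.0)\{b} + b.a.(0 + 0)) :: ··b··> p1
  p1 = a.b.0 + (b.0)\{b} + b.a.(0 + 0) :: ··a··> p2, ··b··> p3
  p2 = b.0 :: ··b··> p4
  p3 = a.(0 + 0) :: ··a··> p5
  p4 = 0 :: ∅
  p5 = 0 + 0 :: ∅
LTS(Q): 6 reachable states
  q0 = b.(a.b.0 + (b.0)\{b} + b.a.(0 + 0)) + b.0 :: ··b··> q1, ··b··> q2
  q1 = 0 :: ∅
  q2 = a.b.0 + (b.0)\{b} + b.a.(0 + 0) :: ··a··> q3, ··b··> q4
  q3 = b.0 :: ··b··> q1
  q4 = a.(0 + 0) :: ··a··> q5
  q5 = 0 + 0 :: ∅
Bisimilarity quotient blocks:
  B0 = {p0}
  B1 = {p1, q2}
  B2 = {p2, q3}
  B3 = {p4, p5, q1, q5}
  B4 = {p3, q4}
  B5 = {q0}
p0 ∈ B0, q0 ∈ B5 → different blocks

NO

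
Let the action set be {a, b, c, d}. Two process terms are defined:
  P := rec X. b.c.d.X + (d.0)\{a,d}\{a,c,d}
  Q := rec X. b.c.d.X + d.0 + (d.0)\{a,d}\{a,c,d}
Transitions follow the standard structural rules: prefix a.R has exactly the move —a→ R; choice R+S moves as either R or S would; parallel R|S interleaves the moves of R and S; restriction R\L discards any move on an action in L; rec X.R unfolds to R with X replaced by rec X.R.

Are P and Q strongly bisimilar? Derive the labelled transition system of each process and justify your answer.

P ≁ Q

P's transition system — 3 states:
  m0 = rec X. b.c.d.X + (d.0)\{a,d}\{a,c,d} ⊢ ··b··> m1
  m1 = c.d.(rec X. b.c.d.X + (d.0)\{a,d}\{a,c,d}) ⊢ ··c··> m2
  m2 = d.(rec X. b.c.d.X + (d.0)\{a,d}\{a,c,d}) ⊢ ··d··> m0
Q's transition system — 4 states:
  n0 = rec X. b.c.d.X + d.0 + (d.0)\{a,d}\{a,c,d} ⊢ ··b··> n1, ··d··> n2
  n1 = c.d.(rec X. b.c.d.X + d.0 + (d.0)\{a,d}\{a,c,d}) ⊢ ··c··> n3
  n2 = 0 ⊢ (no moves)
  n3 = d.(rec X. b.c.d.X + d.0 + (d.0)\{a,d}\{a,c,d}) ⊢ ··d··> n0
Coarsest stable partition (strong bisimilarity classes):
  B0 = {m0}
  B1 = {m1}
  B2 = {m2}
  B3 = {n0}
  B4 = {n2}
  B5 = {n1}
  B6 = {n3}
m0 ∈ B0, n0 ∈ B3 → different blocks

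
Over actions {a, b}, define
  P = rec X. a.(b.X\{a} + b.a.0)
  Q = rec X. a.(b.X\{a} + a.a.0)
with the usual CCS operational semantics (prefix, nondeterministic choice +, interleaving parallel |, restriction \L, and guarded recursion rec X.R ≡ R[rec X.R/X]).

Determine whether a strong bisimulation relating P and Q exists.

not bisimilar

P's transition system — 5 states:
  m0 = rec X. a.(b.X\{a} + b.a.0) → --a--▸ m1
  m1 = b.(rec X. a.(b.X\{a} + b.a.0))\{a} + b.a.0 → --b--▸ m2, --b--▸ m3
  m2 = (rec X. a.(b.X\{a} + b.a.0))\{a} → deadlocked
  m3 = a.0 → --a--▸ m4
  m4 = 0 → deadlocked
Q's transition system — 5 states:
  n0 = rec X. a.(b.X\{a} + a.a.0) → --a--▸ n1
  n1 = b.(rec X. a.(b.X\{a} + a.a.0))\{a} + a.a.0 → --a--▸ n2, --b--▸ n3
  n2 = a.0 → --a--▸ n4
  n3 = (rec X. a.(b.X\{a} + a.a.0))\{a} → deadlocked
  n4 = 0 → deadlocked
Partition-refinement fixed point:
  B0 = {m0}
  B1 = {m1}
  B2 = {m2, m4, n3, n4}
  B3 = {m3, n2}
  B4 = {n0}
  B5 = {n1}
m0 ∈ B0, n0 ∈ B4 → different blocks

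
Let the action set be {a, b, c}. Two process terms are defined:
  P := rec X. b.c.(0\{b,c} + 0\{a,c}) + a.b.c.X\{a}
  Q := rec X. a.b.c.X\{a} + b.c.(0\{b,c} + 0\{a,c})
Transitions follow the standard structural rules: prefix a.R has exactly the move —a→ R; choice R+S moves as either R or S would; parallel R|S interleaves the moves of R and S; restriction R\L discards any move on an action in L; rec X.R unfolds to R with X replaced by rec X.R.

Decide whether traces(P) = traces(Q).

P's transition system — 8 states:
  u0 = rec X. b.c.(0\{b,c} + 0\{a,c}) + a.b.c.X\{a} → ··a··> u1, ··b··> u2
  u1 = b.c.(rec X. b.c.(0\{b,c} + 0\{a,c}) + a.b.c.X\{a})\{a} → ··b··> u3
  u2 = c.(0\{b,c} + 0\{a,c}) → ··c··> u4
  u3 = c.(rec X. b.c.(0\{b,c} + 0\{a,c}) + a.b.c.X\{a})\{a} → ··c··> u5
  u4 = 0\{b,c} + 0\{a,c} → ∅
  u5 = (rec X. b.c.(0\{b,c} + 0\{a,c}) + a.b.c.X\{a})\{a} → ··b··> u6
  u6 = (c.(0\{b,c} + 0\{a,c}))\{a} → ··c··> u7
  u7 = (0\{b,c} + 0\{a,c})\{a} → ∅
Q's transition system — 8 states:
  v0 = rec X. a.b.c.X\{a} + b.c.(0\{b,c} + 0\{a,c}) → ··a··> v1, ··b··> v2
  v1 = b.c.(rec X. a.b.c.X\{a} + b.c.(0\{b,c} + 0\{a,c}))\{a} → ··b··> v3
  v2 = c.(0\{b,c} + 0\{a,c}) → ··c··> v4
  v3 = c.(rec X. a.b.c.X\{a} + b.c.(0\{b,c} + 0\{a,c}))\{a} → ··c··> v5
  v4 = 0\{b,c} + 0\{a,c} → ∅
  v5 = (rec X. a.b.c.X\{a} + b.c.(0\{b,c} + 0\{a,c}))\{a} → ··b··> v6
  v6 = (c.(0\{b,c} + 0\{a,c}))\{a} → ··c··> v7
  v7 = (0\{b,c} + 0\{a,c})\{a} → ∅
Bisimilarity quotient blocks:
  B0 = {u0, v0}
  B1 = {u1, v1}
  B2 = {u3, v3}
  B3 = {u5, v5}
  B4 = {u2, u6, v2, v6}
  B5 = {u4, u7, v4, v7}
u0 ∈ B0, v0 ∈ B0 → same block
Bisimilar ⇒ trace-equivalent.

YES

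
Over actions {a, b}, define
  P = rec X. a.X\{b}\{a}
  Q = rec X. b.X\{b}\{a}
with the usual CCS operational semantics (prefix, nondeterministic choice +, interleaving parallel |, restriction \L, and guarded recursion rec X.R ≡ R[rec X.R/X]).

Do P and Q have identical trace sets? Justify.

traces(P) ≠ traces(Q) — witness ⟨a⟩

LTS(P): 2 reachable states
  s0 = rec X. a.X\{b}\{a} has moves -a-> s1
  s1 = (rec X. a.X\{b}\{a})\{b}\{a} has moves stopped
LTS(Q): 2 reachable states
  t0 = rec X. b.X\{b}\{a} has moves -b-> t1
  t1 = (rec X. b.X\{b}\{a})\{b}\{a} has moves stopped
Trace ⟨a⟩ through P, begin at {s0}:
  after a @ step 1: {s1}
  ✓ P
Trace ⟨a⟩ through Q, begin at {t0}:
  after a @ step 1: ∅  — Q cannot continue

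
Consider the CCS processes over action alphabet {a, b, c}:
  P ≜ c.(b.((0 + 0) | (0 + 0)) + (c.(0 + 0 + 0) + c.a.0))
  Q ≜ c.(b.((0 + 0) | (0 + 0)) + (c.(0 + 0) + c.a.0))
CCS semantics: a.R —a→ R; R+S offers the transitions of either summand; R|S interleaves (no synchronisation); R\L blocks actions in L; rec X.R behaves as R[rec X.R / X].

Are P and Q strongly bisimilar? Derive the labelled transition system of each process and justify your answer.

P ~ Q

Reachable graph of P (6 states):
  u0 = c.(b.((0 + 0) | (0 + 0)) + (c.(0 + 0 + 0) + c.a.0)) ⊢ —c→ u1
  u1 = b.((0 + 0) | (0 + 0)) + (c.(0 + 0 + 0) + c.a.0) ⊢ —b→ u2, —c→ u3, —c→ u4
  u2 = (0 + 0) | (0 + 0) ⊢ ∅
  u3 = 0 + 0 + 0 ⊢ ∅
  u4 = a.0 ⊢ —a→ u5
  u5 = 0 ⊢ ∅
Reachable graph of Q (6 states):
  v0 = c.(b.((0 + 0) | (0 + 0)) + (c.(0 + 0) + c.a.0)) ⊢ —c→ v1
  v1 = b.((0 + 0) | (0 + 0)) + (c.(0 + 0) + c.a.0) ⊢ —b→ v2, —c→ v3, —c→ v4
  v2 = (0 + 0) | (0 + 0) ⊢ ∅
  v3 = 0 + 0 ⊢ ∅
  v4 = a.0 ⊢ —a→ v5
  v5 = 0 ⊢ ∅
Coarsest stable partition (strong bisimilarity classes):
  B0 = {u0, v0}
  B1 = {u1, v1}
  B2 = {u2, u3, u5, v2, v3, v5}
  B3 = {u4, v4}
u0 ∈ B0, v0 ∈ B0 → same block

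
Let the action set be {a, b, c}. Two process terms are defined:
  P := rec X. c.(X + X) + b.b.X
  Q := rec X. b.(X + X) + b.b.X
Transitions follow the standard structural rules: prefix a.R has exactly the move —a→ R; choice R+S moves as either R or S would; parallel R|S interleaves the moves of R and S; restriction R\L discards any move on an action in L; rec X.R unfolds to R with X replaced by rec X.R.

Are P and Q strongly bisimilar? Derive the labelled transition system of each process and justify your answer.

LTS(P): 3 reachable states
  u0 = rec X. c.(X + X) + b.b.X | --b--▸ u1, --c--▸ u2
  u1 = b.(rec X. c.(X + X) + b.b.X) | --b--▸ u0
  u2 = (rec X. c.(X + X) + b.b.X) + (rec X. c.(X + X) + b.b.X) | --b--▸ u1, --c--▸ u2
LTS(Q): 3 reachable states
  v0 = rec X. b.(X + X) + b.b.X | --b--▸ v1, --b--▸ v2
  v1 = (rec X. b.(X + X) + b.b.X) + (rec X. b.(X + X) + b.b.X) | --b--▸ v1, --b--▸ v2
  v2 = b.(rec X. b.(X + X) + b.b.X) | --b--▸ v0
Partition-refinement fixed point:
  B0 = {u0, u2}
  B1 = {u1}
  B2 = {v0, v1, v2}
u0 ∈ B0, v0 ∈ B2 → different blocks

NO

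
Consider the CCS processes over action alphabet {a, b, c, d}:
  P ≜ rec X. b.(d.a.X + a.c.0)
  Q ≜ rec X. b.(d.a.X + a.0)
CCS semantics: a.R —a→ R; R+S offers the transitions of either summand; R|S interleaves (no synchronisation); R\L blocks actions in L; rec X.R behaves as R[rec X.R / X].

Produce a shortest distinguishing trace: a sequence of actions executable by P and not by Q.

LTS(P): 5 reachable states
  s0 = rec X. b.(d.a.X + a.c.0) has moves -b-> s1
  s1 = d.a.(rec X. b.(d.a.X + a.c.0)) + a.c.0 has moves -a-> s2, -d-> s3
  s2 = c.0 has moves -c-> s4
  s3 = a.(rec X. b.(d.a.X + a.c.0)) has moves -a-> s0
  s4 = 0 has moves stopped
LTS(Q): 4 reachable states
  t0 = rec X. b.(d.a.X + a.0) has moves -b-> t1
  t1 = d.a.(rec X. b.(d.a.X + a.0)) + a.0 has moves -a-> t2, -d-> t3
  t2 = 0 has moves stopped
  t3 = a.(rec X. b.(d.a.X + a.0)) has moves -a-> t0
Run σ = ⟨bac⟩ on P: start {s0}
  step 1 (b): {s1}
  step 2 (a): {s2}
  step 3 (c): {s4}
  ✓ P
Run σ = ⟨bac⟩ on Q: start {t0}
  step 1 (b): {t1}
  step 2 (a): {t2}
  step 3 (c): no successor for Q

bac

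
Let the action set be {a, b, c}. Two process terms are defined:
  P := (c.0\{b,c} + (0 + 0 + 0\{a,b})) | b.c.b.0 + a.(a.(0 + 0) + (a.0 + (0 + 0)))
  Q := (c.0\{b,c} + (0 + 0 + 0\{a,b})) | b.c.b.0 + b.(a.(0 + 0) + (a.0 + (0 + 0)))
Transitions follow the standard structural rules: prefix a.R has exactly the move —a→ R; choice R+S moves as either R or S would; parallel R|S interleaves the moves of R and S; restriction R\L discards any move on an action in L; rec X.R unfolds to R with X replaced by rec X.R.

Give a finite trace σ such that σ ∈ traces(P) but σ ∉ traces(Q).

a

LTS(P): 11 reachable states
  s0 = (c.0\{b,c} + (0 + 0 + 0\{a,b})) | b.c.b.0 + a.(a.(0 + 0) + (a.0 + (0 + 0))) | -a-> s1, -b-> s2, -c-> s3
  s1 = a.(0 + 0) + (a.0 + (0 + 0)) | -a-> s4, -a-> s5
  s2 = (c.0\{b,c} + (0 + 0 + 0\{a,b})) | c.b.0 | -c-> s6, -c-> s7
  s3 = 0\{b,c} | b.c.b.0 | -b-> s7
  s4 = 0 | ∅
  s5 = 0 + 0 | ∅
  s6 = (c.0\{b,c} + (0 + 0 + 0\{a,b})) | b.0 | -b-> s8, -c-> s9
  s7 = 0\{b,c} | c.b.0 | -c-> s9
  s8 = (c.0\{b,c} + (0 + 0 + 0\{a,b})) | 0 | -c-> s10
  s9 = 0\{b,c} | b.0 | -b-> s10
  s10 = 0\{b,c} | 0 | ∅
LTS(Q): 11 reachable states
  t0 = (c.0\{b,c} + (0 + 0 + 0\{a,b})) | b.c.b.0 + b.(a.(0 + 0) + (a.0 + (0 + 0))) | -b-> t1, -b-> t2, -c-> t3
  t1 = (c.0\{b,c} + (0 + 0 + 0\{a,b})) | c.b.0 | -c-> t4, -c-> t5
  t2 = a.(0 + 0) + (a.0 + (0 + 0)) | -a-> t6, -a-> t7
  t3 = 0\{b,c} | b.c.b.0 | -b-> t5
  t4 = (c.0\{b,c} + (0 + 0 + 0\{a,b})) | b.0 | -b-> t8, -c-> t9
  t5 = 0\{b,c} | c.b.0 | -c-> t9
  t6 = 0 | ∅
  t7 = 0 + 0 | ∅
  t8 = (c.0\{b,c} + (0 + 0 + 0\{a,b})) | 0 | -c-> t10
  t9 = 0\{b,c} | b.0 | -b-> t10
  t10 = 0\{b,c} | 0 | ∅
Executing a from P (initial set {s0}):
  after a @ step 1: {s1}
  — P admits the full trace.
Executing a from Q (initial set {t0}):
  after a @ step 1: no successor for Q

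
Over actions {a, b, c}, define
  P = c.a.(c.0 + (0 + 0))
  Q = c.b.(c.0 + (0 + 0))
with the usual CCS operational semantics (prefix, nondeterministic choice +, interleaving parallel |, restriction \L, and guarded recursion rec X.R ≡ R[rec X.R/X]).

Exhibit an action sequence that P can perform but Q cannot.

LTS(P): 4 reachable states
  s0 = c.a.(c.0 + (0 + 0)) ⊢ --c--▸ s1
  s1 = a.(c.0 + (0 + 0)) ⊢ --a--▸ s2
  s2 = c.0 + (0 + 0) ⊢ --c--▸ s3
  s3 = 0 ⊢ ∅
LTS(Q): 4 reachable states
  t0 = c.b.(c.0 + (0 + 0)) ⊢ --c--▸ t1
  t1 = b.(c.0 + (0 + 0)) ⊢ --b--▸ t2
  t2 = c.0 + (0 + 0) ⊢ --c--▸ t3
  t3 = 0 ⊢ ∅
Run σ = ⟨ca⟩ on P: start {s0}
  step 1 (c): {s1}
  step 2 (a): {s2}
  P completes σ.
Run σ = ⟨ca⟩ on Q: start {t0}
  step 1 (c): {t1}
  step 2 (a): ∅  — Q cannot continue

ca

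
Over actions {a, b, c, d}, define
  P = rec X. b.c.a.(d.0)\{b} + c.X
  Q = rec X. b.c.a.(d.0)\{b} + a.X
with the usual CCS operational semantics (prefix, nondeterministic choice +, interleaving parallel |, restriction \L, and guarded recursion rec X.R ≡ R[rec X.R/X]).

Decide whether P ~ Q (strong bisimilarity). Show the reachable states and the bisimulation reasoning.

P ≁ Q

LTS(P): 5 reachable states
  u0 = rec X. b.c.a.(d.0)\{b} + c.X | =b=> u1, =c=> u0
  u1 = c.a.(d.0)\{b} | =c=> u2
  u2 = a.(d.0)\{b} | =a=> u3
  u3 = (d.0)\{b} | =d=> u4
  u4 = 0\{b} | (no moves)
LTS(Q): 5 reachable states
  v0 = rec X. b.c.a.(d.0)\{b} + a.X | =a=> v0, =b=> v1
  v1 = c.a.(d.0)\{b} | =c=> v2
  v2 = a.(d.0)\{b} | =a=> v3
  v3 = (d.0)\{b} | =d=> v4
  v4 = 0\{b} | (no moves)
Bisimilarity quotient blocks:
  B0 = {u0}
  B1 = {u1, v1}
  B2 = {u2, v2}
  B3 = {u3, v3}
  B4 = {u4, v4}
  B5 = {v0}
u0 ∈ B0, v0 ∈ B5 → different blocks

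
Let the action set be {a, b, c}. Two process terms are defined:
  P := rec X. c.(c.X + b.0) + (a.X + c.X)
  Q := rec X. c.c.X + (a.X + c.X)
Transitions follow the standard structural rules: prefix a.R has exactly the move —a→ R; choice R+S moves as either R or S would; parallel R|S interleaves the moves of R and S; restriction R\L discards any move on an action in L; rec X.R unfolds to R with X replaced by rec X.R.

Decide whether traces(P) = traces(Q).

P's transition system — 3 states:
  m0 = rec X. c.(c.X + b.0) + (a.X + c.X) ⊢ ··a··> m0, ··c··> m0, ··c··> m1
  m1 = c.(rec X. c.(c.X + b.0) + (a.X + c.X)) + b.0 ⊢ ··b··> m2, ··c··> m0
  m2 = 0 ⊢ deadlocked
Q's transition system — 2 states:
  n0 = rec X. c.c.X + (a.X + c.X) ⊢ ··a··> n0, ··c··> n0, ··c··> n1
  n1 = c.(rec X. c.c.X + (a.X + c.X)) ⊢ ··c··> n0
Trace ⟨cb⟩ through P, begin at {m0}:
  step 1 (c): {m0, m1}
  step 2 (b): {m2}
  P completes σ.
Trace ⟨cb⟩ through Q, begin at {n0}:
  step 1 (c): {n0, n1}
  step 2 (b): ∅ (Q stuck)

trace-distinct — witness ⟨cb⟩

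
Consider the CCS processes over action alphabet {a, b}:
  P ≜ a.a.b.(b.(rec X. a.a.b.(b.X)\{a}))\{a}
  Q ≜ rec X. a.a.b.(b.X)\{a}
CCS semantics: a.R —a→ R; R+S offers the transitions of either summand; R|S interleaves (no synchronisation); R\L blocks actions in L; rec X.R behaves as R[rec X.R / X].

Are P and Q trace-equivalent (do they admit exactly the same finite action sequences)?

LTS(P): 5 reachable states
  s0 = a.a.b.(b.(rec X. a.a.b.(b.X)\{a}))\{a} :: --a--▸ s1
  s1 = a.b.(b.(rec X. a.a.b.(b.X)\{a}))\{a} :: --a--▸ s2
  s2 = b.(b.(rec X. a.a.b.(b.X)\{a}))\{a} :: --b--▸ s3
  s3 = (b.(rec X. a.a.b.(b.X)\{a}))\{a} :: --b--▸ s4
  s4 = (rec X. a.a.b.(b.X)\{a})\{a} :: stopped
LTS(Q): 5 reachable states
  t0 = rec X. a.a.b.(b.X)\{a} :: --a--▸ t1
  t1 = a.b.(b.(rec X. a.a.b.(b.X)\{a}))\{a} :: --a--▸ t2
  t2 = b.(b.(rec X. a.a.b.(b.X)\{a}))\{a} :: --b--▸ t3
  t3 = (b.(rec X. a.a.b.(b.X)\{a}))\{a} :: --b--▸ t4
  t4 = (rec X. a.a.b.(b.X)\{a})\{a} :: stopped
Bisimilarity quotient blocks:
  B0 = {s0, t0}
  B1 = {s1, t1}
  B2 = {s2, t2}
  B3 = {s3, t3}
  B4 = {s4, t4}
s0 ∈ B0, t0 ∈ B0 → same block
Bisimilar ⇒ trace-equivalent.

YES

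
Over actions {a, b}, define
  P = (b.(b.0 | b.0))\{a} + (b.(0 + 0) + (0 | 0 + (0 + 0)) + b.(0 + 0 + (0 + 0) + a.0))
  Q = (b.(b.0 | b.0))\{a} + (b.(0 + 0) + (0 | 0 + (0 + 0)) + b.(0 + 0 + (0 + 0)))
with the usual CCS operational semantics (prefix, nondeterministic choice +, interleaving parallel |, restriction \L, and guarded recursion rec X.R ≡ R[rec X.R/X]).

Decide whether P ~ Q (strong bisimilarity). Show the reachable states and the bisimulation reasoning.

Reachable graph of P (8 states):
  p0 = (b.(b.0 | b.0))\{a} + (b.(0 + 0) + (0 | 0 + (0 + 0)) + b.(0 + 0 + (0 + 0) + a.0)) ⊢ ··b··> p1, ··b··> p2, ··b··> p3
  p1 = (b.0 | b.0)\{a} ⊢ ··b··> p4, ··b··> p5
  p2 = 0 + 0 ⊢ (no moves)
  p3 = 0 + 0 + (0 + 0) + a.0 ⊢ ··a··> p6
  p4 = (0 | b.0)\{a} ⊢ ··b··> p7
  p5 = (b.0 | 0)\{a} ⊢ ··b··> p7
  p6 = 0 ⊢ (no moves)
  p7 = (0 | 0)\{a} ⊢ (no moves)
Reachable graph of Q (7 states):
  q0 = (b.(b.0 | b.0))\{a} + (b.(0 + 0) + (0 | 0 + (0 + 0)) + b.(0 + 0 + (0 + 0))) ⊢ ··b··> q1, ··b··> q2, ··b··> q3
  q1 = (b.0 | b.0)\{a} ⊢ ··b··> q4, ··b··> q5
  q2 = 0 + 0 ⊢ (no moves)
  q3 = 0 + 0 + (0 + 0) ⊢ (no moves)
  q4 = (0 | b.0)\{a} ⊢ ··b··> q6
  q5 = (b.0 | 0)\{a} ⊢ ··b··> q6
  q6 = (0 | 0)\{a} ⊢ (no moves)
Partition-refinement fixed point:
  B0 = {p0}
  B1 = {p2, p6, p7, q2, q3, q6}
  B2 = {p1, q1}
  B3 = {p4, p5, q4, q5}
  B4 = {p3}
  B5 = {q0}
p0 ∈ B0, q0 ∈ B5 → different blocks

not bisimilar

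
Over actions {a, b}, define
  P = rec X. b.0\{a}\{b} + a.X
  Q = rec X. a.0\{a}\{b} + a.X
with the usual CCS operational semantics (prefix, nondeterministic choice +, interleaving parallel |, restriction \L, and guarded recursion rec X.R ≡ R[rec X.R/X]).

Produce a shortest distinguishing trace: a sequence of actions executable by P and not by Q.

LTS(P): 2 reachable states
  m0 = rec X. b.0\{a}\{b} + a.X has moves =a=> m0, =b=> m1
  m1 = 0\{a}\{b} has moves deadlocked
LTS(Q): 2 reachable states
  n0 = rec X. a.0\{a}\{b} + a.X has moves =a=> n0, =a=> n1
  n1 = 0\{a}\{b} has moves deadlocked
Executing b from P (initial set {m0}):
  after b @ step 1: {m1}
  P completes σ.
Executing b from Q (initial set {n0}):
  after b @ step 1: no successor for Q

b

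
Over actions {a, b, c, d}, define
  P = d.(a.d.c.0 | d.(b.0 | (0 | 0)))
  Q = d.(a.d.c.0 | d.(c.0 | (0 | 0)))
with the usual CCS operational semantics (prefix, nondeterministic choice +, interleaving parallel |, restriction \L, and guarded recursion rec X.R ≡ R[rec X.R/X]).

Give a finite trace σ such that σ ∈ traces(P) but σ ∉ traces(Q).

ddb

P's transition system — 13 states:
  s0 = d.(a.d.c.0 | d.(b.0 | (0 | 0))) | ··d··> s1
  s1 = a.d.c.0 | d.(b.0 | (0 | 0)) | ··a··> s2, ··d··> s3
  s2 = d.c.0 | d.(b.0 | (0 | 0)) | ··d··> s4, ··d··> s5
  s3 = a.d.c.0 | (b.0 | (0 | 0)) | ··a··> s5, ··b··> s6
  s4 = c.0 | d.(b.0 | (0 | 0)) | ··c··> s7, ··d··> s8
  s5 = d.c.0 | (b.0 | (0 | 0)) | ··b··> s9, ··d··> s8
  s6 = a.d.c.0 | (0 | (0 | 0)) | ··a··> s9
  s7 = 0 | d.(b.0 | (0 | 0)) | ··d··> s10
  s8 = c.0 | (b.0 | (0 | 0)) | ··b··> s11, ··c··> s10
  s9 = d.c.0 | (0 | (0 | 0)) | ··d··> s11
  s10 = 0 | (b.0 | (0 | 0)) | ··b··> s12
  s11 = c.0 | (0 | (0 | 0)) | ··c··> s12
  s12 = 0 | (0 | (0 | 0)) | (no moves)
Q's transition system — 13 states:
  t0 = d.(a.d.c.0 | d.(c.0 | (0 | 0))) | ··d··> t1
  t1 = a.d.c.0 | d.(c.0 | (0 | 0)) | ··a··> t2, ··d··> t3
  t2 = d.c.0 | d.(c.0 | (0 | 0)) | ··d··> t4, ··d··> t5
  t3 = a.d.c.0 | (c.0 | (0 | 0)) | ··a··> t5, ··c··> t6
  t4 = c.0 | d.(c.0 | (0 | 0)) | ··c··> t7, ··d··> t8
  t5 = d.c.0 | (c.0 | (0 | 0)) | ··c··> t9, ··d··> t8
  t6 = a.d.c.0 | (0 | (0 | 0)) | ··a··> t9
  t7 = 0 | d.(c.0 | (0 | 0)) | ··d··> t10
  t8 = c.0 | (c.0 | (0 | 0)) | ··c··> t10, ··c··> t11
  t9 = d.c.0 | (0 | (0 | 0)) | ··d··> t11
  t10 = 0 | (c.0 | (0 | 0)) | ··c··> t12
  t11 = c.0 | (0 | (0 | 0)) | ··c··> t12
  t12 = 0 | (0 | (0 | 0)) | (no moves)
Executing ddb from P (initial set {s0}):
  step 1 (d): {s1}
  step 2 (d): {s3}
  step 3 (b): {s6}
  ✓ P
Executing ddb from Q (initial set {t0}):
  step 1 (d): {t1}
  step 2 (d): {t3}
  step 3 (b): ∅ (Q stuck)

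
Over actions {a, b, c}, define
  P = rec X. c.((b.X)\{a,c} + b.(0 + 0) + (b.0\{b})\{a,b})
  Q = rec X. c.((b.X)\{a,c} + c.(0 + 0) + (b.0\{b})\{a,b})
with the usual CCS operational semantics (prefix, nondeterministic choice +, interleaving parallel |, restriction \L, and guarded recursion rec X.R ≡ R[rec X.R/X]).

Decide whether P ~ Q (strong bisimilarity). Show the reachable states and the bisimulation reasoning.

NO

P's transition system — 4 states:
  p0 = rec X. c.((b.X)\{a,c} + b.(0 + 0) + (b.0\{b})\{a,b}) ⊢ ··c··> p1
  p1 = (b.(rec X. c.((b.X)\{a,c} + b.(0 + 0) + (b.0\{b})\{a,b})))\{a,c} + b.(0 + 0) + (b.0\{b})\{a,b} ⊢ ··b··> p2, ··b··> p3
  p2 = (rec X. c.((b.X)\{a,c} + b.(0 + 0) + (b.0\{b})\{a,b}))\{a,c} ⊢ ∅
  p3 = 0 + 0 ⊢ ∅
Q's transition system — 4 states:
  q0 = rec X. c.((b.X)\{a,c} + c.(0 + 0) + (b.0\{b})\{a,b}) ⊢ ··c··> q1
  q1 = (b.(rec X. c.((b.X)\{a,c} + c.(0 + 0) + (b.0\{b})\{a,b})))\{a,c} + c.(0 + 0) + (b.0\{b})\{a,b} ⊢ ··b··> q2, ··c··> q3
  q2 = (rec X. c.((b.X)\{a,c} + c.(0 + 0) + (b.0\{b})\{a,b}))\{a,c} ⊢ ∅
  q3 = 0 + 0 ⊢ ∅
Bisimilarity quotient blocks:
  B0 = {p0}
  B1 = {p1}
  B2 = {p2, p3, q2, q3}
  B3 = {q0}
  B4 = {q1}
p0 ∈ B0, q0 ∈ B3 → different blocks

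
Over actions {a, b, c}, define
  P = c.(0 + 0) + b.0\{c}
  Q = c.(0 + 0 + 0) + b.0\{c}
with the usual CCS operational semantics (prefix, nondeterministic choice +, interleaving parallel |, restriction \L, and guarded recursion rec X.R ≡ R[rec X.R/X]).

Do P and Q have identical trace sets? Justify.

trace-equivalent

LTS(P): 3 reachable states
  m0 = c.(0 + 0) + b.0\{c} → -b-> m1, -c-> m2
  m1 = 0\{c} → deadlocked
  m2 = 0 + 0 → deadlocked
LTS(Q): 3 reachable states
  n0 = c.(0 + 0 + 0) + b.0\{c} → -b-> n1, -c-> n2
  n1 = 0\{c} → deadlocked
  n2 = 0 + 0 + 0 → deadlocked
Partition-refinement fixed point:
  B0 = {m0, n0}
  B1 = {m1, m2, n1, n2}
m0 ∈ B0, n0 ∈ B0 → same block
Bisimilar ⇒ trace-equivalent.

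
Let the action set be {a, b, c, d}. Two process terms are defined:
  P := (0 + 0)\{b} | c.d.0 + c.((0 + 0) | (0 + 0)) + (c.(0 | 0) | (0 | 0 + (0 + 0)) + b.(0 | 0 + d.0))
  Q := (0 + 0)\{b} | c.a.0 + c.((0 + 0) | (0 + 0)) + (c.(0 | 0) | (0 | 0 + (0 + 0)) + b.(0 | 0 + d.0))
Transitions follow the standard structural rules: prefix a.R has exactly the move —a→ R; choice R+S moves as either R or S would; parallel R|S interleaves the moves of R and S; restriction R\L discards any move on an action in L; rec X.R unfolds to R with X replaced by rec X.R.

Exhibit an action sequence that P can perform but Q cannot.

cd

P's transition system — 7 states:
  u0 = (0 + 0)\{b} | c.d.0 + c.((0 + 0) | (0 + 0)) + (c.(0 | 0) | (0 | 0 + (0 + 0)) + b.(0 | 0 + d.0)) :: —b→ u1, —c→ u2, —c→ u3, —c→ u4
  u1 = 0 | 0 + d.0 :: —d→ u5
  u2 = (0 + 0) | (0 + 0) :: deadlocked
  u3 = (0 + 0)\{b} | d.0 :: —d→ u6
  u4 = 0 | 0 | (0 | 0 + (0 + 0)) :: deadlocked
  u5 = 0 :: deadlocked
  u6 = (0 + 0)\{b} | 0 :: deadlocked
Q's transition system — 7 states:
  v0 = (0 + 0)\{b} | c.a.0 + c.((0 + 0) | (0 + 0)) + (c.(0 | 0) | (0 | 0 + (0 + 0)) + b.(0 | 0 + d.0)) :: —b→ v1, —c→ v2, —c→ v3, —c→ v4
  v1 = 0 | 0 + d.0 :: —d→ v5
  v2 = (0 + 0) | (0 + 0) :: deadlocked
  v3 = (0 + 0)\{b} | a.0 :: —a→ v6
  v4 = 0 | 0 | (0 | 0 + (0 + 0)) :: deadlocked
  v5 = 0 :: deadlocked
  v6 = (0 + 0)\{b} | 0 :: deadlocked
Executing cd from P (initial set {u0}):
  [1] c ⇒ {u2, u3, u4}
  [2] d ⇒ {u6}
  P completes σ.
Executing cd from Q (initial set {v0}):
  [1] c ⇒ {v2, v3, v4}
  [2] d ⇒ no successor for Q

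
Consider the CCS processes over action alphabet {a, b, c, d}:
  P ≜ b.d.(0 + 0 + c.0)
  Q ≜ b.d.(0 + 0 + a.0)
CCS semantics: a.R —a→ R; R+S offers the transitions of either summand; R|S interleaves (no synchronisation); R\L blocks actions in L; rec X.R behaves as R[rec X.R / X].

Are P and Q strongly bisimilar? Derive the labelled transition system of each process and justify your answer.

P's transition system — 4 states:
  m0 = b.d.(0 + 0 + c.0) ⊢ -b-> m1
  m1 = d.(0 + 0 + c.0) ⊢ -d-> m2
  m2 = 0 + 0 + c.0 ⊢ -c-> m3
  m3 = 0 ⊢ (no moves)
Q's transition system — 4 states:
  n0 = b.d.(0 + 0 + a.0) ⊢ -b-> n1
  n1 = d.(0 + 0 + a.0) ⊢ -d-> n2
  n2 = 0 + 0 + a.0 ⊢ -a-> n3
  n3 = 0 ⊢ (no moves)
Coarsest stable partition (strong bisimilarity classes):
  B0 = {m0}
  B1 = {m1}
  B2 = {m2}
  B3 = {m3, n3}
  B4 = {n0}
  B5 = {n1}
  B6 = {n2}
m0 ∈ B0, n0 ∈ B4 → different blocks

NO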